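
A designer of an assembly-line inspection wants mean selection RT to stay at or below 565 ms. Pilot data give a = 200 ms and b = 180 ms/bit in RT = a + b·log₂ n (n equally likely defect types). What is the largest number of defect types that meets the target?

Set 200 + 180·log₂ n ≤ 565 → log₂ n ≤ (565 − 200)/180 = 2.0278.
So n ≤ 2^2.0278 = 4.078; the largest integer n is 4.

4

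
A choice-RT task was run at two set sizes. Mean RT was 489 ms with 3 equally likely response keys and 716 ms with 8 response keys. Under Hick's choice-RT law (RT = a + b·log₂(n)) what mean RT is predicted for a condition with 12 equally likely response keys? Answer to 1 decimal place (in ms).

Fit slope and intercept:
  b = (716 − 489) / (log₂ 8 − log₂ 3) = 227 / (3 − 1.5850) = 160.420 ms/bit
  a = 489 − 160.420 × 1.5850 = 234.741 ms
Then RT(12) = 234.741 + 160.420 × log₂ 12 = 234.741 + 160.420 × 3.5850 ≈ 809.840 ms.

809.8 ms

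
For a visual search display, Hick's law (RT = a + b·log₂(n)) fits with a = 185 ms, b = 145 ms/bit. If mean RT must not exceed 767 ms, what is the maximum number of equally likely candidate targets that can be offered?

16

145·log₂ n ≤ 767 − 185 = 582, giving log₂ n ≤ 4.0138 and n ≤ 16.154. The largest whole number is 16.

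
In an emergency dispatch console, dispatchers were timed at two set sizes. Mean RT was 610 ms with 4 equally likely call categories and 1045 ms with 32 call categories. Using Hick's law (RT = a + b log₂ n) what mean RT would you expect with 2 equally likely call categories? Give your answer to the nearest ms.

With log₂ n on the abscissa the relation is linear; from the two conditions:
  b = (1045 − 610) / (log₂ 32 − log₂ 4) = 435 / (5 − 2) = 145 ms/bit
  a = 610 − 145 × 2 = 320 ms
Then RT(2) = 320 + 145 × log₂ 2 = 320 + 145 × 1 ≈ 465.000 ms.

465 ms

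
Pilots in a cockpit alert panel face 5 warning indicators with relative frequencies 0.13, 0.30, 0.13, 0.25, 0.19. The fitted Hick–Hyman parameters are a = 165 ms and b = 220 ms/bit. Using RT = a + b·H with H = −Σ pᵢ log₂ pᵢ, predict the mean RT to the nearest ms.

H = 0.13·log₂(1/0.13) + 0.30·log₂(1/0.30) + 0.13·log₂(1/0.13) + 0.25·log₂(1/0.25) + 0.19·log₂(1/0.19) = 2.2416 bits.
RT = 165 + 220 × 2.2416 = 658.15 ms.

658 ms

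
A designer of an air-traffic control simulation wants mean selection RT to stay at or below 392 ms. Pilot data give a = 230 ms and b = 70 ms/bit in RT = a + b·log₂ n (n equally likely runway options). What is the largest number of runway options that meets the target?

Information budget: (392 − 230)/70 = 2.3143 bits, so n ≤ 2^2.3143 = 4.974 → at most 4.

4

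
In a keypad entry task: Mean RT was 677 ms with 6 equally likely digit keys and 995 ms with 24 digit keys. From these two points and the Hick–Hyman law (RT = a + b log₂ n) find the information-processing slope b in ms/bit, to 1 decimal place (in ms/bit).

Slope: b = (995 − 677) / (log₂ 24 − log₂ 6) = 318/2.0000 = 159.000 ms/bit.

159.0 ms/bit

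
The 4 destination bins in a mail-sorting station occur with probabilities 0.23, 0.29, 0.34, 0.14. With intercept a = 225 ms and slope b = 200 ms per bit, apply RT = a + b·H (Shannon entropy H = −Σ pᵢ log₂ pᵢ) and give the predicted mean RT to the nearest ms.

611 ms

H = 0.23·log₂(1/0.23) + 0.29·log₂(1/0.29) + 0.34·log₂(1/0.34) + 0.14·log₂(1/0.14) = 1.9319 bits.
RT = 225 + 200 × 1.9319 = 611.37 ms.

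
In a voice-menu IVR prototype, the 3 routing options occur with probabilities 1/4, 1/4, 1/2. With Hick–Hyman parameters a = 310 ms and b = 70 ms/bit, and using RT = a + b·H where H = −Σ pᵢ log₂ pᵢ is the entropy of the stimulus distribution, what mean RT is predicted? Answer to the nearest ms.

H = −Σ pᵢ log₂ pᵢ = 0.25·2 + 0.25·2 + 0.5·1 = 1.500 bits.
RT = 310 + 70 × 1.500 = 415.00 ms.

415 ms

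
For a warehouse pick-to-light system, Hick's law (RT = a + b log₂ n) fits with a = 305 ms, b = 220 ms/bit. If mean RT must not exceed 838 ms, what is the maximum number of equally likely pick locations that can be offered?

5

Information budget: (838 − 305)/220 = 2.4227 bits, so n ≤ 2^2.4227 = 5.362 → at most 5.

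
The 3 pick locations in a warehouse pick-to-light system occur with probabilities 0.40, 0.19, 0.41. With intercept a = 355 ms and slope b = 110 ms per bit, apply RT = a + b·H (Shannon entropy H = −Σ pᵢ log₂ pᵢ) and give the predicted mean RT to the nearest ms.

Entropy contributions −pᵢ log₂ pᵢ: 0.5288, 0.4552, 0.5274; sum H = 1.5114 bits.
RT = a + bH = 355 + 110·1.5114 = 521.25 ms.

521 ms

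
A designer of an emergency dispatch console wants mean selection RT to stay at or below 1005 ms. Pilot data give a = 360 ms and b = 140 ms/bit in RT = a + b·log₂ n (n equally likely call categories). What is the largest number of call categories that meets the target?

24

140·log₂ n ≤ 1005 − 360 = 645, giving log₂ n ≤ 4.6071 and n ≤ 24.372. The largest whole number is 24.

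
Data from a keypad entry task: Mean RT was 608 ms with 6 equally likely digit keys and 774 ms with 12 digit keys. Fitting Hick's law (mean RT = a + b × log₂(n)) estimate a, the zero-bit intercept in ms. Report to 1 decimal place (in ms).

Slope: b = (774 − 608) / (log₂ 12 − log₂ 6) = 166/1.0000 = 166.000 ms/bit.
a = RT₁ − b·log₂ n₁ = 608 − 166.000 × 2.5850 = 178.896 ms.

178.9 ms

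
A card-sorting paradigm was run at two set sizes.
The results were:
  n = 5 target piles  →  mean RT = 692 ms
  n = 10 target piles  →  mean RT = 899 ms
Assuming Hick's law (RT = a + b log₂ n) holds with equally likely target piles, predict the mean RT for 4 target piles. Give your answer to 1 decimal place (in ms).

625.4 ms

Fit slope and intercept:
  b = (899 − 692) / (log₂ 10 − log₂ 5) = 207 / (3.3219 − 2.3219) = 207.000 ms/bit
  a = 692 − 207.000 × 2.3219 = 211.361 ms
Then RT(4) = 211.361 + 207.000 × log₂ 4 = 211.361 + 207.000 × 2 ≈ 625.361 ms.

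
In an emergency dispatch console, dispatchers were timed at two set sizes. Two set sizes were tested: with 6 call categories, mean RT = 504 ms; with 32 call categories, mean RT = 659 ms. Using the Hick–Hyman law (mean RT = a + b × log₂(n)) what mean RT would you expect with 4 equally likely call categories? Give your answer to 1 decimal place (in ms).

Fit slope and intercept:
  b = (659 − 504) / (log₂ 32 − log₂ 6) = 155 / (5 − 2.5850) = 64.181 ms/bit
  a = 504 − 64.181 × 2.5850 = 338.094 ms
Then RT(4) = 338.094 + 64.181 × log₂ 4 = 338.094 + 64.181 × 2 ≈ 466.456 ms.

466.5 ms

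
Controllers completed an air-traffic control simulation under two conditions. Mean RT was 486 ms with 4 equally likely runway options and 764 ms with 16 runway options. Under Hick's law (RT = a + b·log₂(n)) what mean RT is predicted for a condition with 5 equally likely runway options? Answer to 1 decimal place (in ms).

With log₂ n on the abscissa the relation is linear; from the two conditions:
  b = (764 − 486) / (log₂ 16 − log₂ 4) = 278 / (4 − 2) = 139.000 ms/bit
  a = 486 − 139.000 × 2 = 208.000 ms
Then RT(5) = 208.000 + 139.000 × log₂ 5 = 208.000 + 139.000 × 2.3219 ≈ 530.748 ms.

530.7 ms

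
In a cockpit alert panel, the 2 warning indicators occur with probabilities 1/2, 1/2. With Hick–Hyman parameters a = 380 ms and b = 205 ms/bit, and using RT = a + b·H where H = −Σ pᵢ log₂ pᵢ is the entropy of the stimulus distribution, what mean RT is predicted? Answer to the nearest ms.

585 ms

H = −Σ pᵢ log₂ pᵢ = 0.5·1 + 0.5·1 = 1.000 bits.
RT = 380 + 205 × 1.000 = 585.00 ms.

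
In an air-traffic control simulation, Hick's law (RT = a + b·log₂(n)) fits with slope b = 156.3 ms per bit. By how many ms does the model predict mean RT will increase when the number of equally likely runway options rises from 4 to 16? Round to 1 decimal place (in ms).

312.6 ms

ΔRT = (a + b log₂ n₂) − (a + b log₂ n₁) = b·(log₂ n₂ − log₂ n₁).
log₂(16) − log₂(4) = log₂(16/4) = log₂(4) = 2.
ΔRT = 156.3 × 2.0000 = 312.600 ms.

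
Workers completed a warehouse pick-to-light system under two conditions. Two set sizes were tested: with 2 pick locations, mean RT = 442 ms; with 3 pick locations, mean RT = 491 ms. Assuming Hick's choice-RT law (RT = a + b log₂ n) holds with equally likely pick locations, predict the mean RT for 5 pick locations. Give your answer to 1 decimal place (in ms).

552.7 ms

With log₂ n on the abscissa the relation is linear; from the two conditions:
  b = (491 − 442) / (log₂ 3 − log₂ 2) = 49 / (1.5850 − 1) = 83.766 ms/bit
  a = 442 − 83.766 × 1 = 358.234 ms
Then RT(5) = 358.234 + 83.766 × log₂ 5 = 358.234 + 83.766 × 2.3219 ≈ 552.733 ms.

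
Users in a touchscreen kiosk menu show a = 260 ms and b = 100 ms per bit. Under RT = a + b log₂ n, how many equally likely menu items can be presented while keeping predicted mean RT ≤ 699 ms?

20

100·log₂ n ≤ 699 − 260 = 439, giving log₂ n ≤ 4.3900 and n ≤ 20.966. The largest whole number is 20.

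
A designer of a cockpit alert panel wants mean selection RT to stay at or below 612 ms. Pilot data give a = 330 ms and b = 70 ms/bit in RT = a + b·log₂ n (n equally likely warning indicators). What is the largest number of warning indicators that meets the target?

16

Information budget: (612 − 330)/70 = 4.0286 bits, so n ≤ 2^4.0286 = 16.320 → at most 16.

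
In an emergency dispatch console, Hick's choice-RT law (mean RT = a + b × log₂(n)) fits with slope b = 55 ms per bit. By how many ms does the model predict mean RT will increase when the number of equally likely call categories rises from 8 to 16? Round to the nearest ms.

Only the slope matters, since a is common to both: ΔRT = b·log₂(n₂/n₁).
log₂(16) − log₂(8) = log₂(16/8) = log₂(2) = 1.
ΔRT = 55 × 1.0000 = 55.000 ms.

55 ms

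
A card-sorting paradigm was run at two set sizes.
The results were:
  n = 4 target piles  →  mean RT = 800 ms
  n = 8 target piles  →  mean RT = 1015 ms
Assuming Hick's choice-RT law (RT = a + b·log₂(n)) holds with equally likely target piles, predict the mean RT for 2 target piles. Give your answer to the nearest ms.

Fit slope and intercept:
  b = (1015 − 800) / (log₂ 8 − log₂ 4) = 215 / (3 − 2) = 215 ms/bit
  a = 800 − 215 × 2 = 370 ms
Then RT(2) = 370 + 215 × log₂ 2 = 370 + 215 × 1 ≈ 585.000 ms.

585 ms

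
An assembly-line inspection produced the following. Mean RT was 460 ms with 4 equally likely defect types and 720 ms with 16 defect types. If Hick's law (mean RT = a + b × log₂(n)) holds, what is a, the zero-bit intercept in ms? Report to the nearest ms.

200 ms

Slope: b = (720 − 460) / (log₂ 16 − log₂ 4) = 260/2.0000 = 130 ms/bit.
Intercept: a = 460 − 130·log₂(4) = 200.000 ms.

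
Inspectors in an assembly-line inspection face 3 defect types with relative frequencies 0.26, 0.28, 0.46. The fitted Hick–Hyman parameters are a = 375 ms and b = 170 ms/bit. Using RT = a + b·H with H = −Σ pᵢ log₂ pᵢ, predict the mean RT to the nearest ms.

636 ms

Entropy contributions −pᵢ log₂ pᵢ: 0.5053, 0.5142, 0.5153; sum H = 1.5348 bits.
RT = a + bH = 375 + 170·1.5348 = 635.92 ms.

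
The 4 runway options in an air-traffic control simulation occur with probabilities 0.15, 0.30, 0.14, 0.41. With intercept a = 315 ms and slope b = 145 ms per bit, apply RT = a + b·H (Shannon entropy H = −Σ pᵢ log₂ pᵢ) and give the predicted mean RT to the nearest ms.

H = 0.15·log₂(1/0.15) + 0.30·log₂(1/0.30) + 0.14·log₂(1/0.14) + 0.41·log₂(1/0.41) = 1.8561 bits.
RT = 315 + 145 × 1.8561 = 584.14 ms.

584 ms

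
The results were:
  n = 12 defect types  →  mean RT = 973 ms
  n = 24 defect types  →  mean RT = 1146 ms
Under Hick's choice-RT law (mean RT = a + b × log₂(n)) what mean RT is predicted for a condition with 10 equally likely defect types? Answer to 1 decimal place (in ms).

Fit slope and intercept:
  b = (1146 − 973) / (log₂ 24 − log₂ 12) = 173 / (4.5850 − 3.5850) = 173.000 ms/bit
  a = 973 − 173.000 × 3.5850 = 352.801 ms
Then RT(10) = 352.801 + 173.000 × log₂ 10 = 352.801 + 173.000 × 3.3219 ≈ 927.495 ms.

927.5 ms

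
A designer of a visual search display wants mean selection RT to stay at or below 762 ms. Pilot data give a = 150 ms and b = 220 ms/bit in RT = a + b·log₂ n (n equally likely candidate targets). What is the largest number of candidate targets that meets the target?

6

Set 150 + 220·log₂ n ≤ 762 → log₂ n ≤ (762 − 150)/220 = 2.7818.
So n ≤ 2^2.7818 = 6.877; the largest integer n is 6.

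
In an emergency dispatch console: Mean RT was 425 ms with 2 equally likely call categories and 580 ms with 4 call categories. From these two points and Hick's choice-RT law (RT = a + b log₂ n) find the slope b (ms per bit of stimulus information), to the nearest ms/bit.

The slope on a log₂ axis is (580 − 425) / (2 − 1) = 155 ms/bit.

155 ms/bit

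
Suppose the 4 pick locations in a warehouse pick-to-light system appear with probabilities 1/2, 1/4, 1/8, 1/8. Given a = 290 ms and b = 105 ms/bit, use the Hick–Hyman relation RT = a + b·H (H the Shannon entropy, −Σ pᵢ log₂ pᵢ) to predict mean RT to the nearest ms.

474 ms

Each term −pᵢ log₂ pᵢ: 0.5·1 + 0.25·2 + 0.125·3 + 0.125·3; summed, H = 1.750 bits.
Mean RT = a + bH = 290 + 105·1.750 = 473.75 ms.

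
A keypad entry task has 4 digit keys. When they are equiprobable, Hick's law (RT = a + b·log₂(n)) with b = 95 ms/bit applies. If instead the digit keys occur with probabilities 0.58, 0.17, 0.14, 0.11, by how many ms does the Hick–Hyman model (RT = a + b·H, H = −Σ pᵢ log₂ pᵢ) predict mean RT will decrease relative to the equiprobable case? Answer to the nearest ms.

34 ms

The RT saving is b·ΔH. Equiprobable H₀ = log₂(4) = 2.0000 bits; with the given probabilities H = 1.6378 bits.
b·(H₀ − H) = 95 × (2.0000 − 1.6378) = 34.41 ms.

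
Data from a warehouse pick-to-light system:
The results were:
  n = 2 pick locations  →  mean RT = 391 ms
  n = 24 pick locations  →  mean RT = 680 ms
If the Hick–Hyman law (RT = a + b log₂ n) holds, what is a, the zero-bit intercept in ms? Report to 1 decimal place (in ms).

The slope on a log₂ axis is (680 − 391) / (4.5850 − 1) = 80.615 ms/bit.
Intercept: a = 391 − 80.615·log₂(2) = 310.385 ms.

310.4 ms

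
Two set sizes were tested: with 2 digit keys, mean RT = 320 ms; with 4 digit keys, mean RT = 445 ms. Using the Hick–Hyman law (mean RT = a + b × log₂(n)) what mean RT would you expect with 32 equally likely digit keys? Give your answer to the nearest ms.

820 ms

RT is linear in log₂ n, so two points fix the line:
  b = (445 − 320) / (log₂ 4 − log₂ 2) = 125 / (2 − 1) = 125 ms/bit
  a = 320 − 125 × 1 = 195 ms
Then RT(32) = 195 + 125 × log₂ 32 = 195 + 125 × 5 ≈ 820.000 ms.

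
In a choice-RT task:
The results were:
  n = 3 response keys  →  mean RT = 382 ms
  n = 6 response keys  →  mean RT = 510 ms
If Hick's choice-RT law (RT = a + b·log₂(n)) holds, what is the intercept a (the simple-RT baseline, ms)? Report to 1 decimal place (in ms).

The slope on a log₂ axis is (510 − 382) / (2.5850 − 1.5850) = 128.000 ms/bit.
Intercept: a = 382 − 128.000·log₂(3) = 179.125 ms.

179.1 ms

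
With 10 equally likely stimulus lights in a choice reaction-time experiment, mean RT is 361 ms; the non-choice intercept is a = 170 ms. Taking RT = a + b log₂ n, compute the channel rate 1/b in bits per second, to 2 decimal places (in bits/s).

17.39 bits/s

b = (361 − 170)/log₂ 10 = 191/3.3219 = 57.497 ms per bit = 0.05750 s/bit; the reciprocal is 17.392 bits/s.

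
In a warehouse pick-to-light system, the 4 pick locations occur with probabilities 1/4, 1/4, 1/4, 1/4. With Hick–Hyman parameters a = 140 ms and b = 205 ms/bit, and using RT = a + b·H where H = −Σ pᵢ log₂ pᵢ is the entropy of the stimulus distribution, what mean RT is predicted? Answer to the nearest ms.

H = −Σ pᵢ log₂ pᵢ = 0.25·2 + 0.25·2 + 0.25·2 + 0.25·2 = 2.000 bits.
RT = 140 + 205 × 2.000 = 550.00 ms.

550 ms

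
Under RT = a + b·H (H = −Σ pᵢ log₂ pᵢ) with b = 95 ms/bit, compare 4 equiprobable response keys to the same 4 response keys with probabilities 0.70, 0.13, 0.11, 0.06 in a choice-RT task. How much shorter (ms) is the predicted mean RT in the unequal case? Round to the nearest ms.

The RT saving is b·ΔH. Equiprobable H₀ = log₂(4) = 2.0000 bits; with the given probabilities H = 1.3367 bits.
b·(H₀ − H) = 95 × (2.0000 − 1.3367) = 63.02 ms.

63 ms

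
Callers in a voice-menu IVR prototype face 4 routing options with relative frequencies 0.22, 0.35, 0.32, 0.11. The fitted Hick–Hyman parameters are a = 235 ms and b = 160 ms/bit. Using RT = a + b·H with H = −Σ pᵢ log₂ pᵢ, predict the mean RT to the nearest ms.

Entropy contributions −pᵢ log₂ pᵢ: 0.4806, 0.5301, 0.5260, 0.3503; sum H = 1.8870 bits.
RT = a + bH = 235 + 160·1.8870 = 536.92 ms.

537 ms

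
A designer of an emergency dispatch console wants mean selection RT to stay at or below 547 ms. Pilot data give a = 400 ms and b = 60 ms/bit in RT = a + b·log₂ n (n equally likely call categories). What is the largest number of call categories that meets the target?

60·log₂ n ≤ 547 − 400 = 147, giving log₂ n ≤ 2.4500 and n ≤ 5.464. The largest whole number is 5.

5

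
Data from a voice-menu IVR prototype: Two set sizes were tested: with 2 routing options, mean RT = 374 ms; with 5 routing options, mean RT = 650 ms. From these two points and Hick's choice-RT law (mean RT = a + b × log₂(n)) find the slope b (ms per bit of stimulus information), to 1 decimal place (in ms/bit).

208.8 ms/bit

The slope on a log₂ axis is (650 − 374) / (2.3219 − 1) = 208.786 ms/bit.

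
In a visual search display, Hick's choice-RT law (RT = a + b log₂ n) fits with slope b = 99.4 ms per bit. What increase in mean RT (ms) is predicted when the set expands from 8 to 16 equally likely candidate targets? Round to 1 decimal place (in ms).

The intercept a cancels: ΔRT = b·(log₂ n₂ − log₂ n₁) = b·log₂(n₂/n₁).
log₂(16) − log₂(8) = log₂(16/8) = log₂(2) = 1.
ΔRT = 99.4 × 1.0000 = 99.400 ms.

99.4 ms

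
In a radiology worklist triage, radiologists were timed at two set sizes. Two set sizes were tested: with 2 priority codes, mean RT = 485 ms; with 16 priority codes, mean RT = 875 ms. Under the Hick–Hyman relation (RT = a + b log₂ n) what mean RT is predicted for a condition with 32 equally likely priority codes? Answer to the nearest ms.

With log₂ n on the abscissa the relation is linear; from the two conditions:
  b = (875 − 485) / (log₂ 16 − log₂ 2) = 390 / (4 − 1) = 130 ms/bit
  a = 485 − 130 × 1 = 355 ms
Then RT(32) = 355 + 130 × log₂ 32 = 355 + 130 × 5 ≈ 1005.000 ms.

1005 ms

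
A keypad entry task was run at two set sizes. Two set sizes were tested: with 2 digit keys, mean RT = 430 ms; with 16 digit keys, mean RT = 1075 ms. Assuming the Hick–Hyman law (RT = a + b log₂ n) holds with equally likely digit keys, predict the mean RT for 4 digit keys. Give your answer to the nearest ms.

645 ms

Solve the two-equation system in a and b:
  b = (1075 − 430) / (log₂ 16 − log₂ 2) = 645 / (4 − 1) = 215 ms/bit
  a = 430 − 215 × 1 = 215 ms
Then RT(4) = 215 + 215 × log₂ 4 = 215 + 215 × 2 ≈ 645.000 ms.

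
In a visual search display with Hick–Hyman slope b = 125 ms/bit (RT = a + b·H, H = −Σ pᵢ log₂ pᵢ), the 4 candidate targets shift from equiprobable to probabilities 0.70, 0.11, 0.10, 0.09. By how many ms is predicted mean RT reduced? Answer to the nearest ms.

81 ms

The RT saving is b·ΔH. Equiprobable H₀ = log₂(4) = 2.0000 bits; with the given probabilities H = 1.3553 bits.
b·(H₀ − H) = 125 × (2.0000 − 1.3553) = 80.58 ms.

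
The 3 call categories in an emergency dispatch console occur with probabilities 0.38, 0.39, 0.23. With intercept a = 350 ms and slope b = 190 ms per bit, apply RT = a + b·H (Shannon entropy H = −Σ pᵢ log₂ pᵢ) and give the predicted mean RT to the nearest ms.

Entropy contributions −pᵢ log₂ pᵢ: 0.5305, 0.5298, 0.4877; sum H = 1.5479 bits.
RT = a + bH = 350 + 190·1.5479 = 644.10 ms.

644 ms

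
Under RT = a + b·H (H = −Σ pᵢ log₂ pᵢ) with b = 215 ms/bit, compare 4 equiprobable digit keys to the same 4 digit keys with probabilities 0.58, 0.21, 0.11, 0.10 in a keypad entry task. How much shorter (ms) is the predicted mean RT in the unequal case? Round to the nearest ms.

84 ms

Equiprobable entropy H₀ = log₂ 4 = 2.0000 bits.
Skewed entropy H = −Σ pᵢ log₂ pᵢ = 1.6111 bits.
ΔRT = b·(H₀ − H) = 215 × 0.3889 = 83.61 ms.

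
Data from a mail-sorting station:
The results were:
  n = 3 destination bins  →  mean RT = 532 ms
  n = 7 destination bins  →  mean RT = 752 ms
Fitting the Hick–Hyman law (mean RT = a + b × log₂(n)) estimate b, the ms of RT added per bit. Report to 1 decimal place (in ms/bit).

180.0 ms/bit

Slope: b = (752 − 532) / (log₂ 7 − log₂ 3) = 220/1.2224 = 179.975 ms/bit.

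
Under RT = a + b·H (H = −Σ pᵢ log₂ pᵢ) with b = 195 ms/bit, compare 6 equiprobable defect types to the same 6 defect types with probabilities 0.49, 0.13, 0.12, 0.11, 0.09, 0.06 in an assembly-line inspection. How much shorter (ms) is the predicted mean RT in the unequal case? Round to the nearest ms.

83 ms

Equiprobable entropy H₀ = log₂ 6 = 2.5850 bits.
Skewed entropy H = −Σ pᵢ log₂ pᵢ = 2.1605 bits.
ΔRT = b·(H₀ − H) = 195 × 0.4245 = 82.78 ms.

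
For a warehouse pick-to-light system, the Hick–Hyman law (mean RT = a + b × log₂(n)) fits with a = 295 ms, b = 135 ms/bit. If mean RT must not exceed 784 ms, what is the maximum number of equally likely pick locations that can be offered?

Set 295 + 135·log₂ n ≤ 784 → log₂ n ≤ (784 − 295)/135 = 3.6222.
So n ≤ 2^3.6222 = 12.314; the largest integer n is 12.

12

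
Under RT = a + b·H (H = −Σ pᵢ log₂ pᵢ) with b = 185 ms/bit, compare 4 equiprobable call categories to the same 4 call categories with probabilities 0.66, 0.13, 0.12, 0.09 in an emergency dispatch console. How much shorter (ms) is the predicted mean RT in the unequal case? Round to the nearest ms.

100 ms

The RT saving is b·ΔH. Equiprobable H₀ = log₂(4) = 2.0000 bits; with the given probabilities H = 1.4580 bits.
b·(H₀ − H) = 185 × (2.0000 − 1.4580) = 100.27 ms.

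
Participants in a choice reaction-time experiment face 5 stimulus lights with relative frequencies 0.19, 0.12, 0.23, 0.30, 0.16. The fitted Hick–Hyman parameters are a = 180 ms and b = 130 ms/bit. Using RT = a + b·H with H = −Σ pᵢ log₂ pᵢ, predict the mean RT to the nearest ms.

473 ms

H = 0.19·log₂(1/0.19) + 0.12·log₂(1/0.12) + 0.23·log₂(1/0.23) + 0.30·log₂(1/0.30) + 0.16·log₂(1/0.16) = 2.2541 bits.
RT = 180 + 130 × 2.2541 = 473.03 ms.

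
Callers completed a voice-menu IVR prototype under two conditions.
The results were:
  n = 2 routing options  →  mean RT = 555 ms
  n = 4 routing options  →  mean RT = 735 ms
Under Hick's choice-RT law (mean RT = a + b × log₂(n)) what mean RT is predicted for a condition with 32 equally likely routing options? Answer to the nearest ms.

With log₂ n on the abscissa the relation is linear; from the two conditions:
  b = (735 − 555) / (log₂ 4 − log₂ 2) = 180 / (2 − 1) = 180 ms/bit
  a = 555 − 180 × 1 = 375 ms
Then RT(32) = 375 + 180 × log₂ 32 = 375 + 180 × 5 ≈ 1275.000 ms.

1275 ms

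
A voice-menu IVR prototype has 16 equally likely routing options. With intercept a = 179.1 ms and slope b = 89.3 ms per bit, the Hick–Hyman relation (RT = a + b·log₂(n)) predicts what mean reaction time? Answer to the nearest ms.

536 ms

log₂(16) = 4 bits, so RT = 179.1 + 89.3 × 4 ≈ 536.300 ms.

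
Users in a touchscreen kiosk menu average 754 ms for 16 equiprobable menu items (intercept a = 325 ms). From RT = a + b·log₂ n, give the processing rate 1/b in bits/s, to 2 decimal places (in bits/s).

b = (754 − 325)/log₂ 16 = 429/4 = 107.250 ms per bit = 0.10725 s/bit; the reciprocal is 9.324 bits/s.

9.32 bits/s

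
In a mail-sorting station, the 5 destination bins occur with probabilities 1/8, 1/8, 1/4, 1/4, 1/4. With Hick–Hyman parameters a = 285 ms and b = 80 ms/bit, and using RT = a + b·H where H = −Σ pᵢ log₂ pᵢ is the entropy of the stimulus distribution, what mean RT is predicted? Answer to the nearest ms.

465 ms

H = −Σ pᵢ log₂ pᵢ = 0.125·3 + 0.125·3 + 0.25·2 + 0.25·2 + 0.25·2 = 2.250 bits.
RT = 285 + 80 × 2.250 = 465.00 ms.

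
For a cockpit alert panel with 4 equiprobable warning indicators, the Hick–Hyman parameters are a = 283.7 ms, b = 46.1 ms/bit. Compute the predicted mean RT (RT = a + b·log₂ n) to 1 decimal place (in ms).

375.9 ms

log₂(4) = 2 bits, so RT = 283.7 + 46.1 × 2 ≈ 375.900 ms.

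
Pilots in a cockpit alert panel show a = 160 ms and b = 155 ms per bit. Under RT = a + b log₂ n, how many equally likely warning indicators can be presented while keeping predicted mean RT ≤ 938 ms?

32

Set 160 + 155·log₂ n ≤ 938 → log₂ n ≤ (938 − 160)/155 = 5.0194.
So n ≤ 2^5.0194 = 32.432; the largest integer n is 32.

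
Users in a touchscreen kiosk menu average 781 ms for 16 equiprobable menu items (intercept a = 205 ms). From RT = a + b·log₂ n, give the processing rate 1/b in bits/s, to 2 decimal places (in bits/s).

6.94 bits/s

b = (781 − 205)/log₂ 16 = 576/4 = 144.000 ms per bit = 0.14400 s/bit; the reciprocal is 6.944 bits/s.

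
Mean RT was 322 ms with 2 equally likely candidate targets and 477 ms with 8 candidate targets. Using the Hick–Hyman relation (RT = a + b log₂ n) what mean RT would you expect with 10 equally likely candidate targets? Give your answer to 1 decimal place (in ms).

With log₂ n on the abscissa the relation is linear; from the two conditions:
  b = (477 − 322) / (log₂ 8 − log₂ 2) = 155 / (3 − 1) = 77.500 ms/bit
  a = 322 − 77.500 × 1 = 244.500 ms
Then RT(10) = 244.500 + 77.500 × log₂ 10 = 244.500 + 77.500 × 3.3219 ≈ 501.949 ms.

501.9 ms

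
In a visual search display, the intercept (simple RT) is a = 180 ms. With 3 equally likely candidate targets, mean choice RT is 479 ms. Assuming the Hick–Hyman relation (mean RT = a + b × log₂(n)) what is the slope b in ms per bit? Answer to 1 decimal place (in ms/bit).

188.6 ms/bit

3 alternatives carry log₂ 3 = 1.5850 bits; the choice cost is 479 − 180 = 299 ms, so b = 299/1.5850 = 188.648 ms/bit.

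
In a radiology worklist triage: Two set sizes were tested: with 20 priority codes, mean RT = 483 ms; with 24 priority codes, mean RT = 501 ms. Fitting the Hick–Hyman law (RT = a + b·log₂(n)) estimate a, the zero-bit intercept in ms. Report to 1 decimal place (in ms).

b = (RT₂ − RT₁)/(log₂ n₂ − log₂ n₁) = (501 − 483)/(4.5850 − 4.3219) = 68.432 ms/bit.
a = RT₁ − b·log₂ n₁ = 483 − 68.432 × 4.3219 = 187.241 ms.

187.2 ms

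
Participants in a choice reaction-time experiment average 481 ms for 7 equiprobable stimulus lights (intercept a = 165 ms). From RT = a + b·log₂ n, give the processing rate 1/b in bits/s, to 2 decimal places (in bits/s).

8.88 bits/s

Choice component = 481 − 165 = 316 ms over log₂(7) = 2.8074 bits.
b = 316 / 2.8074 = 112.561 ms/bit, so 1/b = 8.884 bits/s.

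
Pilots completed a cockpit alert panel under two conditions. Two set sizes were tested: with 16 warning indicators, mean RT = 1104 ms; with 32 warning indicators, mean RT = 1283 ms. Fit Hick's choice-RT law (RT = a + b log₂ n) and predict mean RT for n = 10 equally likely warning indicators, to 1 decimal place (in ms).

Solve the two-equation system in a and b:
  b = (1283 − 1104) / (log₂ 32 − log₂ 16) = 179 / (5 − 4) = 179.000 ms/bit
  a = 1104 − 179.000 × 4 = 388.000 ms
Then RT(10) = 388.000 + 179.000 × log₂ 10 = 388.000 + 179.000 × 3.3219 ≈ 982.625 ms.

982.6 ms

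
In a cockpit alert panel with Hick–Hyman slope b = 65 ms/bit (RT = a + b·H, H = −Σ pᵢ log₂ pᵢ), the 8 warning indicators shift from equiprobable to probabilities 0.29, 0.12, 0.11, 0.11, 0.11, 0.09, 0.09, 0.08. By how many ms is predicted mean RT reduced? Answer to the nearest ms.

10 ms

The RT saving is b·ΔH. Equiprobable H₀ = log₂(8) = 3.0000 bits; with the given probabilities H = 2.8526 bits.
b·(H₀ − H) = 65 × (3.0000 − 2.8526) = 9.58 ms.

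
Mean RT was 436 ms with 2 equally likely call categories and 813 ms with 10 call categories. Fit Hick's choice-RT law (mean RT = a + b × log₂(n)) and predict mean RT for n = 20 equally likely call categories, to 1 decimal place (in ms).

Solve the two-equation system in a and b:
  b = (813 − 436) / (log₂ 10 − log₂ 2) = 377 / (3.3219 − 1) = 162.365 ms/bit
  a = 436 − 162.365 × 1 = 273.635 ms
Then RT(20) = 273.635 + 162.365 × log₂ 20 = 273.635 + 162.365 × 4.3219 ≈ 975.365 ms.

975.4 ms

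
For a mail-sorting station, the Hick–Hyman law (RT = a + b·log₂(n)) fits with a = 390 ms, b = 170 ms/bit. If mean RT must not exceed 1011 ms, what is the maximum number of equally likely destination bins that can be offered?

12

Set 390 + 170·log₂ n ≤ 1011 → log₂ n ≤ (1011 − 390)/170 = 3.6529.
So n ≤ 2^3.6529 = 12.579; the largest integer n is 12.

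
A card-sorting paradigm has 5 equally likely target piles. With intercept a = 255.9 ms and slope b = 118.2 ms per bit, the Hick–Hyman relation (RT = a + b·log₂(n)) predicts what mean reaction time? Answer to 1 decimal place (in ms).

log₂(5) = 2.3219 bits, so RT = 255.9 + 118.2 × 2.3219 ≈ 530.352 ms.

530.4 ms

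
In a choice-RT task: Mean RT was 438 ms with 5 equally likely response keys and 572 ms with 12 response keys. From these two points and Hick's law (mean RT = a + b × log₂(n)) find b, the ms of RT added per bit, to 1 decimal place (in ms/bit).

Slope: b = (572 − 438) / (log₂ 12 − log₂ 5) = 134/1.2630 = 106.094 ms/bit.

106.1 ms/bit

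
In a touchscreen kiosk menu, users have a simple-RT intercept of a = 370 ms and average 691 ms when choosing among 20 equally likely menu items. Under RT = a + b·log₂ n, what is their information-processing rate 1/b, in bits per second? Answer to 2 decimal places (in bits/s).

13.46 bits/s

Choice component = 691 − 370 = 321 ms over log₂(20) = 4.3219 bits.
b = 321 / 4.3219 = 74.272 ms/bit, so 1/b = 13.464 bits/s.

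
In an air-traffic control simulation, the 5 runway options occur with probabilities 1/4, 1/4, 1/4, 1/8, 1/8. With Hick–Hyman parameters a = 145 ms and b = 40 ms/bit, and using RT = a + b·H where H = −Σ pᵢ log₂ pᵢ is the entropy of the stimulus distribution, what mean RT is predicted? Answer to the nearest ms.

235 ms

Each term −pᵢ log₂ pᵢ: 0.25·2 + 0.25·2 + 0.25·2 + 0.125·3 + 0.125·3; summed, H = 2.250 bits.
Mean RT = a + bH = 145 + 40·2.250 = 235.00 ms.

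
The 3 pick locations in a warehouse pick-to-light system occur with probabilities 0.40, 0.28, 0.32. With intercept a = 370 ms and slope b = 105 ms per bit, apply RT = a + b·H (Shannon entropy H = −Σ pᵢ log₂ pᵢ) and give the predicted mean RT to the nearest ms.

H = 0.40·log₂(1/0.40) + 0.28·log₂(1/0.28) + 0.32·log₂(1/0.32) = 1.5690 bits.
RT = 370 + 105 × 1.5690 = 534.75 ms.

535 ms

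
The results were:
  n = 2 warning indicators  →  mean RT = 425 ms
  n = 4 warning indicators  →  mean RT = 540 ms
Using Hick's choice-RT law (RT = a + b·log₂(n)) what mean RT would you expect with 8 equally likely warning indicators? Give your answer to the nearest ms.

655 ms

RT is linear in log₂ n, so two points fix the line:
  b = (540 − 425) / (log₂ 4 − log₂ 2) = 115 / (2 − 1) = 115 ms/bit
  a = 425 − 115 × 1 = 310 ms
Then RT(8) = 310 + 115 × log₂ 8 = 310 + 115 × 3 ≈ 655.000 ms.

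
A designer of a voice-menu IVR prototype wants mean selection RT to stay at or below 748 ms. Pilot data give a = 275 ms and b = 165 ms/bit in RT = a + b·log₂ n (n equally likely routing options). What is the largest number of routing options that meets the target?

Information budget: (748 − 275)/165 = 2.8667 bits, so n ≤ 2^2.8667 = 7.294 → at most 7.

7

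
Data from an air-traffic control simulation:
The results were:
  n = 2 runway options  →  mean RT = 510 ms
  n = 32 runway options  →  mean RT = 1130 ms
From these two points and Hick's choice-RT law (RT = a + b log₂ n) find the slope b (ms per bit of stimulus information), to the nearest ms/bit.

155 ms/bit

Slope: b = (1130 − 510) / (log₂ 32 − log₂ 2) = 620/4.0000 = 155 ms/bit.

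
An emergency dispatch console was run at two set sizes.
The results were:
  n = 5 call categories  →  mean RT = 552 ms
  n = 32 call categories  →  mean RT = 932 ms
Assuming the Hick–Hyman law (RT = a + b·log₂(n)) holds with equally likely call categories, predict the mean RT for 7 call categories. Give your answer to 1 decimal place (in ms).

620.9 ms

Solve the two-equation system in a and b:
  b = (932 − 552) / (log₂ 32 − log₂ 5) = 380 / (5 − 2.3219) = 141.893 ms/bit
  a = 552 − 141.893 × 2.3219 = 222.534 ms
Then RT(7) = 222.534 + 141.893 × log₂ 7 = 222.534 + 141.893 × 2.8074 ≈ 620.879 ms.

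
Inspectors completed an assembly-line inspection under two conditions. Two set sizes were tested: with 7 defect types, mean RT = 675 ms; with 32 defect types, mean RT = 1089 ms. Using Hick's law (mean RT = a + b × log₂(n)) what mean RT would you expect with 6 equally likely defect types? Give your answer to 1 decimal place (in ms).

Fit slope and intercept:
  b = (1089 − 675) / (log₂ 32 − log₂ 7) = 414 / (5 − 2.8074) = 188.813 ms/bit
  a = 675 − 188.813 × 2.8074 = 144.935 ms
Then RT(6) = 144.935 + 188.813 × log₂ 6 = 144.935 + 188.813 × 2.5850 ≈ 633.009 ms.

633.0 ms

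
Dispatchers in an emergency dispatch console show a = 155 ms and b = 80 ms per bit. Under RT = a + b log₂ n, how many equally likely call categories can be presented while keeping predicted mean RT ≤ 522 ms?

Set 155 + 80·log₂ n ≤ 522 → log₂ n ≤ (522 − 155)/80 = 4.5875.
So n ≤ 2^4.5875 = 24.042; the largest integer n is 24.

24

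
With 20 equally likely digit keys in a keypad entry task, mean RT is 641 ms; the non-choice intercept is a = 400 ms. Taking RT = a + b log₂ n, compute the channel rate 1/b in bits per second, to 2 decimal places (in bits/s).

Choice component = 641 − 400 = 241 ms over log₂(20) = 4.3219 bits.
b = 241 / 4.3219 = 55.762 ms/bit, so 1/b = 17.933 bits/s.

17.93 bits/s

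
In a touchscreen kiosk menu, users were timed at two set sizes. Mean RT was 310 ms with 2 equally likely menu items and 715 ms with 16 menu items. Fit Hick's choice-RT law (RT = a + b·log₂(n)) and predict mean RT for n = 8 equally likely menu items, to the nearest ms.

580 ms

With log₂ n on the abscissa the relation is linear; from the two conditions:
  b = (715 − 310) / (log₂ 16 − log₂ 2) = 405 / (4 − 1) = 135 ms/bit
  a = 310 − 135 × 1 = 175 ms
Then RT(8) = 175 + 135 × log₂ 8 = 175 + 135 × 3 ≈ 580.000 ms.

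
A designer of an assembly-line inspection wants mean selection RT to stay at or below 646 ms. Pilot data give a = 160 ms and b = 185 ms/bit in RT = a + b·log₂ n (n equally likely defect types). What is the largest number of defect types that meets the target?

Information budget: (646 − 160)/185 = 2.6270 bits, so n ≤ 2^2.6270 = 6.178 → at most 6.

6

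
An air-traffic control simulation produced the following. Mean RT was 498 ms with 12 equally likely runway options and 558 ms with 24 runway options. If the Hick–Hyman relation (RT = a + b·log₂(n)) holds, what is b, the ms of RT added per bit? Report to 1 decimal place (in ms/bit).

60.0 ms/bit

Slope: b = (558 − 498) / (log₂ 24 − log₂ 12) = 60/1.0000 = 60.000 ms/bit.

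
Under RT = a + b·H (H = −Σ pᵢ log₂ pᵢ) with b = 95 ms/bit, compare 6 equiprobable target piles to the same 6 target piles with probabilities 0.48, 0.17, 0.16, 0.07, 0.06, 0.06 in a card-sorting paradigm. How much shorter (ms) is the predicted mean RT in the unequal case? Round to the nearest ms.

Equiprobable entropy H₀ = log₂ 6 = 2.5850 bits.
Skewed entropy H = −Σ pᵢ log₂ pᵢ = 2.1215 bits.
ΔRT = b·(H₀ − H) = 95 × 0.4635 = 44.03 ms.

44 ms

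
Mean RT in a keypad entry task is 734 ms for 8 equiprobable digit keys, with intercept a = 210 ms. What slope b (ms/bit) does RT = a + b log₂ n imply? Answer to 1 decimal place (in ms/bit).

log₂(8) = 3 bits.
b = (RT − a)/log₂ n = (734 − 210) / 3 = 174.667 ms/bit.

174.7 ms/bit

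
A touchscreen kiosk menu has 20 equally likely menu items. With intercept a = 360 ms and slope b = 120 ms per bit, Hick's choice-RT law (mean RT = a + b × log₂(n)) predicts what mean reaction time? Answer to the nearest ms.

log₂(20) = 4.3219 bits, so RT = 360 + 120 × 4.3219 ≈ 878.631 ms.

879 ms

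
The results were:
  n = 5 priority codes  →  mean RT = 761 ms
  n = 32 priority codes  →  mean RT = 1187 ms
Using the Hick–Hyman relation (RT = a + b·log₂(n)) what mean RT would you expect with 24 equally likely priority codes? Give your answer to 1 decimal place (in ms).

RT is linear in log₂ n, so two points fix the line:
  b = (1187 − 761) / (log₂ 32 − log₂ 5) = 426 / (5 − 2.3219) = 159.070 ms/bit
  a = 761 − 159.070 × 2.3219 = 391.652 ms
Then RT(24) = 391.652 + 159.070 × log₂ 24 = 391.652 + 159.070 × 4.5850 ≈ 1120.980 ms.

1121.0 ms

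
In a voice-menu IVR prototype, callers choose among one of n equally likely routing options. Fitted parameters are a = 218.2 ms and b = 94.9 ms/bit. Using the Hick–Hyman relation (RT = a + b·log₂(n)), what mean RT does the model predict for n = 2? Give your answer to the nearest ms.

log₂(2) = 1 bits, so RT = 218.2 + 94.9 × 1 ≈ 313.100 ms.

313 ms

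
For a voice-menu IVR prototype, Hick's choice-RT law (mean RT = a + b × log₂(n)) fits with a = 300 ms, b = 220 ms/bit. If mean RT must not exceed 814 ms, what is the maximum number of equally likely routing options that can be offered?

5

220·log₂ n ≤ 814 − 300 = 514, giving log₂ n ≤ 2.3364 and n ≤ 5.050. The largest whole number is 5.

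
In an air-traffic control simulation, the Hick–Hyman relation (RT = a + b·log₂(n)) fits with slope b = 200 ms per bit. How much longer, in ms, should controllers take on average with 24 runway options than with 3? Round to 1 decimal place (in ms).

600.0 ms

Only the slope matters, since a is common to both: ΔRT = b·log₂(n₂/n₁).
log₂(24) − log₂(3) = log₂(24/3) = log₂(8) = 3.
ΔRT = 200 × 3.0000 = 600.000 ms.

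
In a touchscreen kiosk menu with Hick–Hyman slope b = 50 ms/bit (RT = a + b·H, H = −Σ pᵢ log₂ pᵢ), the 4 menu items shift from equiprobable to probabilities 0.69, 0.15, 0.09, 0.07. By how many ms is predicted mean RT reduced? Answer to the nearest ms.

Equiprobable entropy H₀ = log₂ 4 = 2.0000 bits.
Skewed entropy H = −Σ pᵢ log₂ pᵢ = 1.3611 bits.
ΔRT = b·(H₀ − H) = 50 × 0.6389 = 31.94 ms.

32 ms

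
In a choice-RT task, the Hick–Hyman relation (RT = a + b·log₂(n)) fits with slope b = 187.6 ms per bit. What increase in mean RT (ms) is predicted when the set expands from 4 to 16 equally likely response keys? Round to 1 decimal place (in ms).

375.2 ms

ΔRT = (a + b log₂ n₂) − (a + b log₂ n₁) = b·(log₂ n₂ − log₂ n₁).
log₂(16) − log₂(4) = log₂(16/4) = log₂(4) = 2.
ΔRT = 187.6 × 2.0000 = 375.200 ms.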